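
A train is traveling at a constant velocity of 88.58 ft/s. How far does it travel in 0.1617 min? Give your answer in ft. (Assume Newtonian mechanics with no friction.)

v = 88.58 ft/s × 0.3048 = 26.9992 m/s
t = 0.1617 min × 60.0 = 9.702 s
d = v × t = 26.9992 × 9.702 = 261.946 m
d = 261.946 m / 0.3048 = 859.4 ft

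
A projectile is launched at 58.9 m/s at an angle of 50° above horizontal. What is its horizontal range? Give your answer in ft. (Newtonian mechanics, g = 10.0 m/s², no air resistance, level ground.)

R = v₀² × sin(2θ) / g = 58.9² × sin(2 × 50°) / 10.0 = 3469.21 × 0.984808 / 10.0 = 341.651 m
R = 341.651 m / 0.3048 = 1121 ft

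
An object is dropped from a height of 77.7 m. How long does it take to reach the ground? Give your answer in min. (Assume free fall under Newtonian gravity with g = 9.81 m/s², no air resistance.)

t = √(2h/g) = √(2 × 77.7 / 9.81) = 3.98007 s
t = 3.98007 s / 60.0 = 0.06633 min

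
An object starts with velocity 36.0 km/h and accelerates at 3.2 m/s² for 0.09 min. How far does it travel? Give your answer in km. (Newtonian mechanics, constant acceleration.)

v₀ = 36.0 km/h × 0.2777777777777778 = 10.0 m/s
t = 0.09 min × 60.0 = 5.4 s
d = v₀ × t + ½ × a × t² = 10.0 × 5.4 + 0.5 × 3.2 × 5.4² = 100.656 m
d = 100.656 m / 1000.0 = 0.1007 km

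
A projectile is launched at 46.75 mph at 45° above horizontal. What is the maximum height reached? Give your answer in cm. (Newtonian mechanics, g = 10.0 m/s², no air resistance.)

v₀ = 46.75 mph × 0.44704 = 20.8991 m/s
H = v₀² × sin²(θ) / (2g) = 20.8991² × sin(45°)² / (2 × 10.0) = 436.772 × 0.5 / 20.0 = 10.9193 m
H = 10.9193 m / 0.01 = 1092 cm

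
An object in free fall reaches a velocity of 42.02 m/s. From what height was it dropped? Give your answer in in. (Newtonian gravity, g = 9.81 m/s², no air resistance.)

h = v² / (2g) = 42.02² / (2 × 9.81) = 89.9939 m
h = 89.9939 m / 0.0254 = 3543 in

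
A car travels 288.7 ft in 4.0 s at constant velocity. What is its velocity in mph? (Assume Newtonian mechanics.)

d = 288.7 ft × 0.3048 = 87.9958 m
v = d / t = 87.9958 / 4.0 = 21.999 m/s
v = 21.999 m/s / 0.44704 = 49.21 mph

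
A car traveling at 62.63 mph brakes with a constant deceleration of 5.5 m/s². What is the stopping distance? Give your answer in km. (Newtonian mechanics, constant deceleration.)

v₀ = 62.63 mph × 0.44704 = 27.9981 m/s
d = v₀² / (2a) = 27.9981² / (2 × 5.5) = 783.894 / 11.0 = 71.2631 m
d = 71.2631 m / 1000.0 = 0.07126 km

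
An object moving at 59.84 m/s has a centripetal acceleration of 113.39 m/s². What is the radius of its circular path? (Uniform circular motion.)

r = v²/a_c = 59.84²/113.39 = 31.58 m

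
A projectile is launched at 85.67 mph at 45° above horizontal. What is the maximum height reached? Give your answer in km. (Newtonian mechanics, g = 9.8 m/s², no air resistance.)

v₀ = 85.67 mph × 0.44704 = 38.2979 m/s
H = v₀² × sin²(θ) / (2g) = 38.2979² × sin(45°)² / (2 × 9.8) = 1466.73 × 0.5 / 19.6 = 37.4166 m
H = 37.4166 m / 1000.0 = 0.03742 km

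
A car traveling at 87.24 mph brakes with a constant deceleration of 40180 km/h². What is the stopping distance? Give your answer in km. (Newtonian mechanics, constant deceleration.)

v₀ = 87.24 mph × 0.44704 = 38.9998 m/s
a = 40180 km/h² × 7.716049382716049e-05 = 3.10031 m/s²
d = v₀² / (2a) = 38.9998² / (2 × 3.10031) = 1520.98 / 6.20062 = 245.295 m
d = 245.295 m / 1000.0 = 0.2453 km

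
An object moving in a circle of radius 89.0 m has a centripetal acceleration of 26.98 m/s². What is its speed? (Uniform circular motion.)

v = √(a_c × r) = √(26.98 × 89.0) = 49.0 m/s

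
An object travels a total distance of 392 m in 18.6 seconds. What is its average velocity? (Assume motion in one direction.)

v_avg = Δd / Δt = 392 / 18.6 = 21.08 m/s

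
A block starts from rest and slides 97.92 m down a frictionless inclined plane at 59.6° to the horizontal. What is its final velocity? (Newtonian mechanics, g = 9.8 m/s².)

a = g sin(θ) = 9.8 × sin(59.6°) = 8.4526 m/s²
v = √(2ad) = √(2 × 8.4526 × 97.92) = 40.69 m/s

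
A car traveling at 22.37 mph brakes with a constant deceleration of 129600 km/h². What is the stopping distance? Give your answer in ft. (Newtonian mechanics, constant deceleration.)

v₀ = 22.37 mph × 0.44704 = 10.0003 m/s
a = 129600 km/h² × 7.716049382716049e-05 = 10.0 m/s²
d = v₀² / (2a) = 10.0003² / (2 × 10.0) = 100.006 / 20.0 = 5.0003 m
d = 5.0003 m / 0.3048 = 16.41 ft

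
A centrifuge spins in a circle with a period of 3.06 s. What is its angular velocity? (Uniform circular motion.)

ω = 2π/T = 2π/3.06 = 2.0533 rad/s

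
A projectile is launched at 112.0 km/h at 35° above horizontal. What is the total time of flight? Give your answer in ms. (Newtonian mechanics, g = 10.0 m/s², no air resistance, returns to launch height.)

v₀ = 112.0 km/h × 0.2777777777777778 = 31.1111 m/s
T = 2 × v₀ × sin(θ) / g = 2 × 31.1111 × sin(35°) / 10.0 = 2 × 31.1111 × 0.573576 / 10.0 = 3.56892 s
T = 3.56892 s / 0.001 = 3569 ms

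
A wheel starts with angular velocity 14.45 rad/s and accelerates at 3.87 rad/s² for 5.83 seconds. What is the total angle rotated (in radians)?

θ = ω₀t + ½αt² = 14.45×5.83 + ½×3.87×5.83² = 150.01 rad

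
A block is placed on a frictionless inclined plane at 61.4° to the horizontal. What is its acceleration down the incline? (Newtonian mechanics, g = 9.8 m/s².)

a = g sin(θ) = 9.8 × sin(61.4°) = 9.8 × 0.878 = 8.6 m/s²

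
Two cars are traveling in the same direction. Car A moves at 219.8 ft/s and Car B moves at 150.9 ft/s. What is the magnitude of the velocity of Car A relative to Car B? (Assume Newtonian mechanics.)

v_rel = |v_A - v_B| = |219.8 - 150.9| = 68.9 ft/s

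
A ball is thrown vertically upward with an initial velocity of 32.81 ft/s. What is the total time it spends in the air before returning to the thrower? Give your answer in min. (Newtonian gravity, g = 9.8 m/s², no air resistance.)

v₀ = 32.81 ft/s × 0.3048 = 10.0005 m/s
t_total = 2 × v₀ / g = 2 × 10.0005 / 9.8 = 2.04092 s
t_total = 2.04092 s / 60.0 = 0.03402 min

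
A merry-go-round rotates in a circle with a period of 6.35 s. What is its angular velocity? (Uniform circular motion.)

ω = 2π/T = 2π/6.35 = 0.9895 rad/s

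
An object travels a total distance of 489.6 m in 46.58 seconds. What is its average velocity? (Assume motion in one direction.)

v_avg = Δd / Δt = 489.6 / 46.58 = 10.51 m/s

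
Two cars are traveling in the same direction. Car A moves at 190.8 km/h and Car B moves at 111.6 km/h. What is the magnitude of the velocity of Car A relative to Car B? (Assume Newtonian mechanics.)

v_rel = |v_A - v_B| = |190.8 - 111.6| = 79.2 km/h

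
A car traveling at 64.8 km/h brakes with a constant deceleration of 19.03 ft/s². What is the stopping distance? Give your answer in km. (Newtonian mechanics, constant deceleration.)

v₀ = 64.8 km/h × 0.2777777777777778 = 18.0 m/s
a = 19.03 ft/s² × 0.3048 = 5.80034 m/s²
d = v₀² / (2a) = 18.0² / (2 × 5.80034) = 324.0 / 11.6007 = 27.9293 m
d = 27.9293 m / 1000.0 = 0.02793 km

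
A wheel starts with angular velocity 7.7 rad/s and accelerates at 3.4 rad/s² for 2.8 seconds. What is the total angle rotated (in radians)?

θ = ω₀t + ½αt² = 7.7×2.8 + ½×3.4×2.8² = 34.89 rad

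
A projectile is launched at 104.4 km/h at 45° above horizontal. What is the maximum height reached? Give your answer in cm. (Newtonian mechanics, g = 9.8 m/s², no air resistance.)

v₀ = 104.4 km/h × 0.2777777777777778 = 29.0 m/s
H = v₀² × sin²(θ) / (2g) = 29.0² × sin(45°)² / (2 × 9.8) = 841.0 × 0.5 / 19.6 = 21.4541 m
H = 21.4541 m / 0.01 = 2145 cm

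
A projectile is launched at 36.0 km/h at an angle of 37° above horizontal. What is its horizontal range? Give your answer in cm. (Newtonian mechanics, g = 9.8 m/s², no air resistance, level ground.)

v₀ = 36.0 km/h × 0.2777777777777778 = 10.0 m/s
R = v₀² × sin(2θ) / g = 10.0² × sin(2 × 37°) / 9.8 = 100.0 × 0.961262 / 9.8 = 9.8088 m
R = 9.8088 m / 0.01 = 980.9 cm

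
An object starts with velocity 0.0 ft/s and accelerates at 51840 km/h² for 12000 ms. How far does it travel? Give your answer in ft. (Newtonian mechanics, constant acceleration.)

v₀ = 0.0 ft/s × 0.3048 = 0.0 m/s
a = 51840 km/h² × 7.716049382716049e-05 = 4.0 m/s²
t = 12000 ms × 0.001 = 12.0 s
d = v₀ × t + ½ × a × t² = 0.0 × 12.0 + 0.5 × 4.0 × 12.0² = 288.0 m
d = 288.0 m / 0.3048 = 944.9 ft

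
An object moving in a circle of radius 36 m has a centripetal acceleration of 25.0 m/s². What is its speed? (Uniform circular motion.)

v = √(a_c × r) = √(25.0 × 36) = 30.0 m/s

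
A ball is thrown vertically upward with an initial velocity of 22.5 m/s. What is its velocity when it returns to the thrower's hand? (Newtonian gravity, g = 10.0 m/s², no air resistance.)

By conservation of energy (no air resistance), the ball returns to the throw height with the same speed as launch, but directed downward.
|v_ground| = v₀ = 22.5 m/s
v_ground = 22.5 m/s (downward)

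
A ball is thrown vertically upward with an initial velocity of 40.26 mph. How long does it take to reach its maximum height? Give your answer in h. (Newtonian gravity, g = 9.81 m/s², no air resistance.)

v₀ = 40.26 mph × 0.44704 = 17.9978 m/s
t_up = v₀ / g = 17.9978 / 9.81 = 1.83464 s
t_up = 1.83464 s / 3600.0 = 0.0005096 h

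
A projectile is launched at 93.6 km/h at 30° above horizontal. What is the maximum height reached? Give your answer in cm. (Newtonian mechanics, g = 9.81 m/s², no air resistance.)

v₀ = 93.6 km/h × 0.2777777777777778 = 26.0 m/s
H = v₀² × sin²(θ) / (2g) = 26.0² × sin(30°)² / (2 × 9.81) = 676.0 × 0.25 / 19.62 = 8.61366 m
H = 8.61366 m / 0.01 = 861.4 cm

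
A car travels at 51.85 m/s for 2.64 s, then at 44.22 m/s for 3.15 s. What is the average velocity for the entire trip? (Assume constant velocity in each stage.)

d₁ = v₁t₁ = 51.85 × 2.64 = 136.884 m
d₂ = v₂t₂ = 44.22 × 3.15 = 139.293 m
d_total = 276.177 m, t_total = 5.79 s
v_avg = d_total/t_total = 276.177/5.79 = 47.7 m/s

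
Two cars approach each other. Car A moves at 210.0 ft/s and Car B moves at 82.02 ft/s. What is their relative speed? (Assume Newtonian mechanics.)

v_rel = v_A + v_B = 210.0 + 82.02 = 292.02 ft/s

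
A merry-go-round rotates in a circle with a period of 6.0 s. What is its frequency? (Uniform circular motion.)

f = 1/T = 1/6.0 = 0.1667 Hz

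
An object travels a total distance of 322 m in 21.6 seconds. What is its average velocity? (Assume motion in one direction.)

v_avg = Δd / Δt = 322 / 21.6 = 14.91 m/s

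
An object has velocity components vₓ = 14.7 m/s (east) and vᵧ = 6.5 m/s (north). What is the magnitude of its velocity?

|v| = √(vₓ² + vᵧ²) = √(14.7² + 6.5²) = √(258.34) = 16.07 m/s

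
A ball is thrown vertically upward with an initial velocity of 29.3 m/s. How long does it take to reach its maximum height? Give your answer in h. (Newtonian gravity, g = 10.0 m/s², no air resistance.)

t_up = v₀ / g = 29.3 / 10.0 = 2.93 s
t_up = 2.93 s / 3600.0 = 0.0008139 h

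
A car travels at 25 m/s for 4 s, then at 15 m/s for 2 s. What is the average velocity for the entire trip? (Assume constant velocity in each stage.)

d₁ = v₁t₁ = 25 × 4 = 100 m
d₂ = v₂t₂ = 15 × 2 = 30 m
d_total = 130 m, t_total = 6 s
v_avg = d_total/t_total = 130/6 = 21.67 m/s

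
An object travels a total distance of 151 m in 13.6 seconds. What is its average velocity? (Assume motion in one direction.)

v_avg = Δd / Δt = 151 / 13.6 = 11.1 m/s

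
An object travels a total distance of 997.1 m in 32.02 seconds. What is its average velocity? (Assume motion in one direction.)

v_avg = Δd / Δt = 997.1 / 32.02 = 31.14 m/s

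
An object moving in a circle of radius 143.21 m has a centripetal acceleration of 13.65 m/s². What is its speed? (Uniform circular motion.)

v = √(a_c × r) = √(13.65 × 143.21) = 44.21 m/s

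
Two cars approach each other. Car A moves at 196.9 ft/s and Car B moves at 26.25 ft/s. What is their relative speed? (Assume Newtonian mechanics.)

v_rel = v_A + v_B = 196.9 + 26.25 = 223.15 ft/s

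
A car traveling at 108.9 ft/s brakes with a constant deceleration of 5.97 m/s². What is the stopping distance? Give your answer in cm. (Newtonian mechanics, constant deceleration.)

v₀ = 108.9 ft/s × 0.3048 = 33.1927 m/s
d = v₀² / (2a) = 33.1927² / (2 × 5.97) = 1101.76 / 11.94 = 92.2747 m
d = 92.2747 m / 0.01 = 9227 cm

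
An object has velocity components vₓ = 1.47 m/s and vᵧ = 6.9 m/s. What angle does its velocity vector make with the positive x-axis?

θ = arctan(vᵧ/vₓ) = arctan(6.9/1.47) = 77.97°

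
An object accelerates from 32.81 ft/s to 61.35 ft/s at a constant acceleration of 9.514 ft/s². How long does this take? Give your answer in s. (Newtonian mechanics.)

v₀ = 32.81 ft/s × 0.3048 = 10.0005 m/s
v = 61.35 ft/s × 0.3048 = 18.6995 m/s
a = 9.514 ft/s² × 0.3048 = 2.89987 m/s²
t = (v - v₀) / a = (18.6995 - 10.0005) / 2.89987 = 3.0 s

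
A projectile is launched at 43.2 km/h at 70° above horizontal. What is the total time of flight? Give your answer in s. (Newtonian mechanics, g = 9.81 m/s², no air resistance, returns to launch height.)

v₀ = 43.2 km/h × 0.2777777777777778 = 12.0 m/s
T = 2 × v₀ × sin(θ) / g = 2 × 12.0 × sin(70°) / 9.81 = 2 × 12.0 × 0.939693 / 9.81 = 2.299 s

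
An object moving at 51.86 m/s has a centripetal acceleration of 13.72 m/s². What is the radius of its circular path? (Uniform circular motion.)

r = v²/a_c = 51.86²/13.72 = 196.02 m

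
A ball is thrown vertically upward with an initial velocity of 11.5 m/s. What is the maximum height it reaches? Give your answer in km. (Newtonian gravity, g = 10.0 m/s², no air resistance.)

h_max = v₀² / (2g) = 11.5² / (2 × 10.0) = 132.25 / 20.0 = 6.6125 m
h_max = 6.6125 m / 1000.0 = 0.006612 km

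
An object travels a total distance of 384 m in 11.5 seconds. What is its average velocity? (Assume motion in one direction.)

v_avg = Δd / Δt = 384 / 11.5 = 33.39 m/s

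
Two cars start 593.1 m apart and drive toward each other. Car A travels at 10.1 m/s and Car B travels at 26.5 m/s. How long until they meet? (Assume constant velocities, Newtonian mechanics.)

Combined speed: v_combined = 10.1 + 26.5 = 36.6 m/s
Time to meet: t = d/v_combined = 593.1/36.6 = 16.2 s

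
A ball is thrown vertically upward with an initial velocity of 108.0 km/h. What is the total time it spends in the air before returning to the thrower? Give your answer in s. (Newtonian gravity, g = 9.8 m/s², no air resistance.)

v₀ = 108.0 km/h × 0.2777777777777778 = 30.0 m/s
t_total = 2 × v₀ / g = 2 × 30.0 / 9.8 = 6.122 s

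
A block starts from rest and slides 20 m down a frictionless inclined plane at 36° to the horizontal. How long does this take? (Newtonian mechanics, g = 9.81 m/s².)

a = g sin(θ) = 9.81 × sin(36°) = 5.7662 m/s²
t = √(2d/a) = √(2 × 20 / 5.7662) = 2.63 s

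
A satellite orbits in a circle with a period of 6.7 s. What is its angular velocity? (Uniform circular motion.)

ω = 2π/T = 2π/6.7 = 0.9378 rad/s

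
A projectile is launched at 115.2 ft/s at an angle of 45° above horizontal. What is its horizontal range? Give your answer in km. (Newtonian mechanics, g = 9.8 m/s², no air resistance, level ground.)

v₀ = 115.2 ft/s × 0.3048 = 35.113 m/s
R = v₀² × sin(2θ) / g = 35.113² × sin(2 × 45°) / 9.8 = 1232.92 × 1.0 / 9.8 = 125.808 m
R = 125.808 m / 1000.0 = 0.1258 km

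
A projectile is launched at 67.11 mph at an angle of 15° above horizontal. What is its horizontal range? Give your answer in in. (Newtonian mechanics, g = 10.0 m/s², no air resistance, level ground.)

v₀ = 67.11 mph × 0.44704 = 30.0009 m/s
R = v₀² × sin(2θ) / g = 30.0009² × sin(2 × 15°) / 10.0 = 900.054 × 0.5 / 10.0 = 45.0027 m
R = 45.0027 m / 0.0254 = 1772 in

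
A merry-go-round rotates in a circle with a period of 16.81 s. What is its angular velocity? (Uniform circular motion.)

ω = 2π/T = 2π/16.81 = 0.3738 rad/s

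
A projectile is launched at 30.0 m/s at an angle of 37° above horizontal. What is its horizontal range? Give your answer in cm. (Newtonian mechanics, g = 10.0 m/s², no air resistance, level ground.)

R = v₀² × sin(2θ) / g = 30.0² × sin(2 × 37°) / 10.0 = 900.0 × 0.961262 / 10.0 = 86.5136 m
R = 86.5136 m / 0.01 = 8651 cm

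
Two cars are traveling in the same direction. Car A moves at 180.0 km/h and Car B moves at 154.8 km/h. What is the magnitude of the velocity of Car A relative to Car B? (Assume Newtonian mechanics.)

v_rel = |v_A - v_B| = |180.0 - 154.8| = 25.2 km/h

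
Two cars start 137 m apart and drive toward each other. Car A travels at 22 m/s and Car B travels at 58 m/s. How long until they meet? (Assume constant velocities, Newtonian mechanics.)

Combined speed: v_combined = 22 + 58 = 80 m/s
Time to meet: t = d/v_combined = 137/80 = 1.71 s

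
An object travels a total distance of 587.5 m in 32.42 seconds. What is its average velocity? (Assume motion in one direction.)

v_avg = Δd / Δt = 587.5 / 32.42 = 18.12 m/s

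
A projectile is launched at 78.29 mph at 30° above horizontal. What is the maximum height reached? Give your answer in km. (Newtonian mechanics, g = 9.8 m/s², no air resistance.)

v₀ = 78.29 mph × 0.44704 = 34.9988 m/s
H = v₀² × sin²(θ) / (2g) = 34.9988² × sin(30°)² / (2 × 9.8) = 1224.92 × 0.25 / 19.6 = 15.624 m
H = 15.624 m / 1000.0 = 0.01562 km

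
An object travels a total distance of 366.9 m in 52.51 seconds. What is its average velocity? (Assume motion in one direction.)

v_avg = Δd / Δt = 366.9 / 52.51 = 6.99 m/s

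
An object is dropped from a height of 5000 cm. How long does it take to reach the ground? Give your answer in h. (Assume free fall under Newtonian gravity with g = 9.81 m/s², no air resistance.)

h = 5000 cm × 0.01 = 50.0 m
t = √(2h/g) = √(2 × 50.0 / 9.81) = 3.19275 s
t = 3.19275 s / 3600.0 = 0.0008869 h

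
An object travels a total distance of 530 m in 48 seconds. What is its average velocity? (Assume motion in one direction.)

v_avg = Δd / Δt = 530 / 48 = 11.04 m/s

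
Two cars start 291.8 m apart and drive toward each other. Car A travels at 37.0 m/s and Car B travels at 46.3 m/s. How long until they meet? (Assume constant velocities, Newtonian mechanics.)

Combined speed: v_combined = 37.0 + 46.3 = 83.3 m/s
Time to meet: t = d/v_combined = 291.8/83.3 = 3.5 s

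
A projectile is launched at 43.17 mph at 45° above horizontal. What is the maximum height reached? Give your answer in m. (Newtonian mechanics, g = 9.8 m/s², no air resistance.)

v₀ = 43.17 mph × 0.44704 = 19.2987 m/s
H = v₀² × sin²(θ) / (2g) = 19.2987² × sin(45°)² / (2 × 9.8) = 372.44 × 0.5 / 19.6 = 9.501 m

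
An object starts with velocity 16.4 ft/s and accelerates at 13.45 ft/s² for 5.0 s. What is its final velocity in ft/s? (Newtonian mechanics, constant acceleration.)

v₀ = 16.4 ft/s × 0.3048 = 4.99872 m/s
a = 13.45 ft/s² × 0.3048 = 4.09956 m/s²
v = v₀ + a × t = 4.99872 + 4.09956 × 5.0 = 25.4965 m/s
v = 25.4965 m/s / 0.3048 = 83.65 ft/s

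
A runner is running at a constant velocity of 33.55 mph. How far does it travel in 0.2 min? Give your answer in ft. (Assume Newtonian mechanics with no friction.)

v = 33.55 mph × 0.44704 = 14.9982 m/s
t = 0.2 min × 60.0 = 12.0 s
d = v × t = 14.9982 × 12.0 = 179.978 m
d = 179.978 m / 0.3048 = 590.5 ft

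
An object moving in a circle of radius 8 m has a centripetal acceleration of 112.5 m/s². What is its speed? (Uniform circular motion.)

v = √(a_c × r) = √(112.5 × 8) = 30.0 m/s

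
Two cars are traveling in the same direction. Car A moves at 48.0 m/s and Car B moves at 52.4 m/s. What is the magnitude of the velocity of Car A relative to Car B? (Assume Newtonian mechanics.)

v_rel = |v_A - v_B| = |48.0 - 52.4| = 4.4 m/s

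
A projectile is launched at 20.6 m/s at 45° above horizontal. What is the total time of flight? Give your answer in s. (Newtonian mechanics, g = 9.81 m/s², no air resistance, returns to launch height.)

T = 2 × v₀ × sin(θ) / g = 2 × 20.6 × sin(45°) / 9.81 = 2 × 20.6 × 0.707107 / 9.81 = 2.97 s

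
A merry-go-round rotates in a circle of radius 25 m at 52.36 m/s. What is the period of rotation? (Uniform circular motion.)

T = 2πr/v = 2π×25/52.36 = 3.0 s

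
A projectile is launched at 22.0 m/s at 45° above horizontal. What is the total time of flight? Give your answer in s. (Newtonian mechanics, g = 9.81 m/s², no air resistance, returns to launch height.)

T = 2 × v₀ × sin(θ) / g = 2 × 22.0 × sin(45°) / 9.81 = 2 × 22.0 × 0.707107 / 9.81 = 3.172 s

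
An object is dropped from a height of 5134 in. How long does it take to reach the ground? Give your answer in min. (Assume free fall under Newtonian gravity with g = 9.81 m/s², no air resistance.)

h = 5134 in × 0.0254 = 130.404 m
t = √(2h/g) = √(2 × 130.404 / 9.81) = 5.15615 s
t = 5.15615 s / 60.0 = 0.08594 min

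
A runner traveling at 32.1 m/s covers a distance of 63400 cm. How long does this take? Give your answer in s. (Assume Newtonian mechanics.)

d = 63400 cm × 0.01 = 634.0 m
t = d / v = 634.0 / 32.1 = 19.75 s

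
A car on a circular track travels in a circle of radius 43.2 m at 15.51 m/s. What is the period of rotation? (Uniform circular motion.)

T = 2πr/v = 2π×43.2/15.51 = 17.5 s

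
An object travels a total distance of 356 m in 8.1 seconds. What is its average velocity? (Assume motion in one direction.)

v_avg = Δd / Δt = 356 / 8.1 = 43.95 m/s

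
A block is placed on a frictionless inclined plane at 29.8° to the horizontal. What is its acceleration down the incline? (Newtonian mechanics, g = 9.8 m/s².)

a = g sin(θ) = 9.8 × sin(29.8°) = 9.8 × 0.497 = 4.87 m/s²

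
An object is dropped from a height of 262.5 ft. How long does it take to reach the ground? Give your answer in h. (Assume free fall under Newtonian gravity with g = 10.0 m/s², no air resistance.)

h = 262.5 ft × 0.3048 = 80.01 m
t = √(2h/g) = √(2 × 80.01 / 10.0) = 4.00025 s
t = 4.00025 s / 3600.0 = 0.001111 h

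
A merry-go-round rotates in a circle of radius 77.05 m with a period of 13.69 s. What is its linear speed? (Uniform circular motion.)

v = 2πr/T = 2π×77.05/13.69 = 35.36 m/s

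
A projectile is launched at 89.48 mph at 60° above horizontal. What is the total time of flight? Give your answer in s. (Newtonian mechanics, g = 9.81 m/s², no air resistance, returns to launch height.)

v₀ = 89.48 mph × 0.44704 = 40.0011 m/s
T = 2 × v₀ × sin(θ) / g = 2 × 40.0011 × sin(60°) / 9.81 = 2 × 40.0011 × 0.866025 / 9.81 = 7.063 s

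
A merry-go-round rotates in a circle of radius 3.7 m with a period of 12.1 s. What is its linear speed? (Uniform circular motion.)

v = 2πr/T = 2π×3.7/12.1 = 1.92 m/s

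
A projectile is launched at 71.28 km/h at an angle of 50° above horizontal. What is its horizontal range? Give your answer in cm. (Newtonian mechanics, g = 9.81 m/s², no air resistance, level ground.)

v₀ = 71.28 km/h × 0.2777777777777778 = 19.8 m/s
R = v₀² × sin(2θ) / g = 19.8² × sin(2 × 50°) / 9.81 = 392.04 × 0.984808 / 9.81 = 39.3562 m
R = 39.3562 m / 0.01 = 3936 cm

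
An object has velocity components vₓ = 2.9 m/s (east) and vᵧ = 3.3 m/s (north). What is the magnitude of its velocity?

|v| = √(vₓ² + vᵧ²) = √(2.9² + 3.3²) = √(19.3) = 4.39 m/s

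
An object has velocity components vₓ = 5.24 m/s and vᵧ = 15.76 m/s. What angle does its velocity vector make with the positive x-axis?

θ = arctan(vᵧ/vₓ) = arctan(15.76/5.24) = 71.61°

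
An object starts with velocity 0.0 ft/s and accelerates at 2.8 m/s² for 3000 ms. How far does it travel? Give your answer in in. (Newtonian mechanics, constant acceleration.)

v₀ = 0.0 ft/s × 0.3048 = 0.0 m/s
t = 3000 ms × 0.001 = 3.0 s
d = v₀ × t + ½ × a × t² = 0.0 × 3.0 + 0.5 × 2.8 × 3.0² = 12.6 m
d = 12.6 m / 0.0254 = 496.1 in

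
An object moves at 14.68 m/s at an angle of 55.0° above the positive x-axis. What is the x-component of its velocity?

vₓ = v cos(θ) = 14.68 × cos(55.0°) = 8.42 m/s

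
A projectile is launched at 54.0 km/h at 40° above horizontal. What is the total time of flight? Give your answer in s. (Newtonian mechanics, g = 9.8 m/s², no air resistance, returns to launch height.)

v₀ = 54.0 km/h × 0.2777777777777778 = 15.0 m/s
T = 2 × v₀ × sin(θ) / g = 2 × 15.0 × sin(40°) / 9.8 = 2 × 15.0 × 0.642788 / 9.8 = 1.968 s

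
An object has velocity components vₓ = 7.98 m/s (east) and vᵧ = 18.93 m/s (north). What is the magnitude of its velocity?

|v| = √(vₓ² + vᵧ²) = √(7.98² + 18.93²) = √(422.0253) = 20.54 m/s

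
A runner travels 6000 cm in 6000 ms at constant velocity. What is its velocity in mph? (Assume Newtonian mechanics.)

d = 6000 cm × 0.01 = 60.0 m
t = 6000 ms × 0.001 = 6.0 s
v = d / t = 60.0 / 6.0 = 10.0 m/s
v = 10.0 m/s / 0.44704 = 22.37 mph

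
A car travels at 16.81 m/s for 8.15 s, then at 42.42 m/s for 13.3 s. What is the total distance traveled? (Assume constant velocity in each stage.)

d₁ = v₁t₁ = 16.81 × 8.15 = 137.0015 m
d₂ = v₂t₂ = 42.42 × 13.3 = 564.186 m
d_total = 137.0015 + 564.186 = 701.19 m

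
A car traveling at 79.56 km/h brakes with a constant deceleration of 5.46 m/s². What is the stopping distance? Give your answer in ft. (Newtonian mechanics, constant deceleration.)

v₀ = 79.56 km/h × 0.2777777777777778 = 22.1 m/s
d = v₀² / (2a) = 22.1² / (2 × 5.46) = 488.41 / 10.92 = 44.7262 m
d = 44.7262 m / 0.3048 = 146.7 ft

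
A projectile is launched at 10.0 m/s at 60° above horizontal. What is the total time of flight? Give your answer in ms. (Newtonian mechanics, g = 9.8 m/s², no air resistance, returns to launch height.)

T = 2 × v₀ × sin(θ) / g = 2 × 10.0 × sin(60°) / 9.8 = 2 × 10.0 × 0.866025 / 9.8 = 1.7674 s
T = 1.7674 s / 0.001 = 1767 ms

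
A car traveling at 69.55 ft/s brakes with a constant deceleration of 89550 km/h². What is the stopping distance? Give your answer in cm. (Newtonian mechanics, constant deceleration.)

v₀ = 69.55 ft/s × 0.3048 = 21.1988 m/s
a = 89550 km/h² × 7.716049382716049e-05 = 6.90972 m/s²
d = v₀² / (2a) = 21.1988² / (2 × 6.90972) = 449.389 / 13.8194 = 32.5187 m
d = 32.5187 m / 0.01 = 3252 cm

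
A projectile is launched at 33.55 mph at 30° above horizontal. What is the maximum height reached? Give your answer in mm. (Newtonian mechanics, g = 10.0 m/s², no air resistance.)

v₀ = 33.55 mph × 0.44704 = 14.9982 m/s
H = v₀² × sin²(θ) / (2g) = 14.9982² × sin(30°)² / (2 × 10.0) = 224.946 × 0.25 / 20.0 = 2.81182 m
H = 2.81182 m / 0.001 = 2812 mm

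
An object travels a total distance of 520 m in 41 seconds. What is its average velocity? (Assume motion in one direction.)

v_avg = Δd / Δt = 520 / 41 = 12.68 m/s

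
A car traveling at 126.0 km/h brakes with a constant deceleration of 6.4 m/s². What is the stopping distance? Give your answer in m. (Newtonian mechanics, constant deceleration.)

v₀ = 126.0 km/h × 0.2777777777777778 = 35.0 m/s
d = v₀² / (2a) = 35.0² / (2 × 6.4) = 1225.0 / 12.8 = 95.7 m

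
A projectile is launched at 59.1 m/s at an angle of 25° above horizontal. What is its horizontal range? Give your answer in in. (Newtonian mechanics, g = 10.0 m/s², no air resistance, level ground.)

R = v₀² × sin(2θ) / g = 59.1² × sin(2 × 25°) / 10.0 = 3492.81 × 0.766044 / 10.0 = 267.565 m
R = 267.565 m / 0.0254 = 10530 in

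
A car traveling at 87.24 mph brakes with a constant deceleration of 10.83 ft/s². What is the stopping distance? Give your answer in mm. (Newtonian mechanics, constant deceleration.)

v₀ = 87.24 mph × 0.44704 = 38.9998 m/s
a = 10.83 ft/s² × 0.3048 = 3.30098 m/s²
d = v₀² / (2a) = 38.9998² / (2 × 3.30098) = 1520.98 / 6.60196 = 230.383 m
d = 230.383 m / 0.001 = 230400 mm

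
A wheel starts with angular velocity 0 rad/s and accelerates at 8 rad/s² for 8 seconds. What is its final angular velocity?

ω = ω₀ + αt = 0 + 8 × 8 = 64 rad/s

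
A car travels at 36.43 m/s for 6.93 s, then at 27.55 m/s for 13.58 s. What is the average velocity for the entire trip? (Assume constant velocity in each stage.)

d₁ = v₁t₁ = 36.43 × 6.93 = 252.4599 m
d₂ = v₂t₂ = 27.55 × 13.58 = 374.129 m
d_total = 626.5889 m, t_total = 20.51 s
v_avg = d_total/t_total = 626.5889/20.51 = 30.55 m/s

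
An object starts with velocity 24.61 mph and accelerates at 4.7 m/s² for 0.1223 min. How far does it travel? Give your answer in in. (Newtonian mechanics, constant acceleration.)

v₀ = 24.61 mph × 0.44704 = 11.0017 m/s
t = 0.1223 min × 60.0 = 7.338 s
d = v₀ × t + ½ × a × t² = 11.0017 × 7.338 + 0.5 × 4.7 × 7.338² = 207.269 m
d = 207.269 m / 0.0254 = 8160 in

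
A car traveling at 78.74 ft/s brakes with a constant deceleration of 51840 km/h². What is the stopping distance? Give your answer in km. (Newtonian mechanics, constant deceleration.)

v₀ = 78.74 ft/s × 0.3048 = 24.0 m/s
a = 51840 km/h² × 7.716049382716049e-05 = 4.0 m/s²
d = v₀² / (2a) = 24.0² / (2 × 4.0) = 576.0 / 8.0 = 72.0 m
d = 72.0 m / 1000.0 = 0.072 km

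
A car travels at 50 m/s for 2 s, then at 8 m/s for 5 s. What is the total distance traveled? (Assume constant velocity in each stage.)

d₁ = v₁t₁ = 50 × 2 = 100 m
d₂ = v₂t₂ = 8 × 5 = 40 m
d_total = 100 + 40 = 140 m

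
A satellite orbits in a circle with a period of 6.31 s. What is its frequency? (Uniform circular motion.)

f = 1/T = 1/6.31 = 0.1585 Hz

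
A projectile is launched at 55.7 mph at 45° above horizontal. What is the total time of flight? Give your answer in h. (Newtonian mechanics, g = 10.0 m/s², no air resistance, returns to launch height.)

v₀ = 55.7 mph × 0.44704 = 24.9001 m/s
T = 2 × v₀ × sin(θ) / g = 2 × 24.9001 × sin(45°) / 10.0 = 2 × 24.9001 × 0.707107 / 10.0 = 3.52141 s
T = 3.52141 s / 3600.0 = 0.0009782 h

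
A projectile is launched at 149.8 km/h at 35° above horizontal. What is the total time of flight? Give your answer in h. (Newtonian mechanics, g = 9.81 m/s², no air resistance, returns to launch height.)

v₀ = 149.8 km/h × 0.2777777777777778 = 41.6111 m/s
T = 2 × v₀ × sin(θ) / g = 2 × 41.6111 × sin(35°) / 9.81 = 2 × 41.6111 × 0.573576 / 9.81 = 4.86588 s
T = 4.86588 s / 3600.0 = 0.001352 h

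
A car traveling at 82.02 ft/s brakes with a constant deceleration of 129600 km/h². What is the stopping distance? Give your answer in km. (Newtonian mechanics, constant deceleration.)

v₀ = 82.02 ft/s × 0.3048 = 24.9997 m/s
a = 129600 km/h² × 7.716049382716049e-05 = 10.0 m/s²
d = v₀² / (2a) = 24.9997² / (2 × 10.0) = 624.985 / 20.0 = 31.2492 m
d = 31.2492 m / 1000.0 = 0.03125 km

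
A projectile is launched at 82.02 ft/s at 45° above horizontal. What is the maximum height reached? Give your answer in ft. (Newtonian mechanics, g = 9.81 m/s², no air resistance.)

v₀ = 82.02 ft/s × 0.3048 = 24.9997 m/s
H = v₀² × sin²(θ) / (2g) = 24.9997² × sin(45°)² / (2 × 9.81) = 624.985 × 0.5 / 19.62 = 15.9272 m
H = 15.9272 m / 0.3048 = 52.25 ft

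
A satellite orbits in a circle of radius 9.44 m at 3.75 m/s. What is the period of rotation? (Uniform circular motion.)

T = 2πr/v = 2π×9.44/3.75 = 15.82 s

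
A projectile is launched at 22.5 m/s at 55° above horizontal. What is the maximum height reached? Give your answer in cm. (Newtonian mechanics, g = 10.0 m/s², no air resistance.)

H = v₀² × sin²(θ) / (2g) = 22.5² × sin(55°)² / (2 × 10.0) = 506.25 × 0.67101 / 20.0 = 16.9849 m
H = 16.9849 m / 0.01 = 1698 cm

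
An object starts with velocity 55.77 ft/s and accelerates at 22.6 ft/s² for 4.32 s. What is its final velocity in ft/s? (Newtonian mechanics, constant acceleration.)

v₀ = 55.77 ft/s × 0.3048 = 16.9987 m/s
a = 22.6 ft/s² × 0.3048 = 6.88848 m/s²
v = v₀ + a × t = 16.9987 + 6.88848 × 4.32 = 46.7569 m/s
v = 46.7569 m/s / 0.3048 = 153.4 ft/s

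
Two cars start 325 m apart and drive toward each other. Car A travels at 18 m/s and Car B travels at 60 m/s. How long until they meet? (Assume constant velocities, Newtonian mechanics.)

Combined speed: v_combined = 18 + 60 = 78 m/s
Time to meet: t = d/v_combined = 325/78 = 4.17 s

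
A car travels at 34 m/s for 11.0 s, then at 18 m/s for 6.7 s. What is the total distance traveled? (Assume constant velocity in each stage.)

d₁ = v₁t₁ = 34 × 11.0 = 374.0 m
d₂ = v₂t₂ = 18 × 6.7 = 120.6 m
d_total = 374.0 + 120.6 = 494.6 m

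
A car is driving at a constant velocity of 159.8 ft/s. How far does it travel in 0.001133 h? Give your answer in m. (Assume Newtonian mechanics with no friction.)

v = 159.8 ft/s × 0.3048 = 48.707 m/s
t = 0.001133 h × 3600.0 = 4.0788 s
d = v × t = 48.707 × 4.0788 = 198.7 m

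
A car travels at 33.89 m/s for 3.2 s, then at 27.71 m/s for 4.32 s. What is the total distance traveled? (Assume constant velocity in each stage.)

d₁ = v₁t₁ = 33.89 × 3.2 = 108.448 m
d₂ = v₂t₂ = 27.71 × 4.32 = 119.7072 m
d_total = 108.448 + 119.7072 = 228.16 m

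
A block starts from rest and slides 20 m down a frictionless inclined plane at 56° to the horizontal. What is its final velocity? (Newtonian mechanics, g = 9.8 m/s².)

a = g sin(θ) = 9.8 × sin(56°) = 8.1246 m/s²
v = √(2ad) = √(2 × 8.1246 × 20) = 18.03 m/s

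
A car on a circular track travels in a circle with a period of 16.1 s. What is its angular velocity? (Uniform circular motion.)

ω = 2π/T = 2π/16.1 = 0.3903 rad/s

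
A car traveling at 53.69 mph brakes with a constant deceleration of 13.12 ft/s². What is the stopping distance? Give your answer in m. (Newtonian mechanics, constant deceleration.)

v₀ = 53.69 mph × 0.44704 = 24.0016 m/s
a = 13.12 ft/s² × 0.3048 = 3.99898 m/s²
d = v₀² / (2a) = 24.0016² / (2 × 3.99898) = 576.077 / 7.99796 = 72.03 m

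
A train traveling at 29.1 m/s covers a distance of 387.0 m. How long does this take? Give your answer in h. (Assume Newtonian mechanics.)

t = d / v = 387.0 / 29.1 = 13.299 s
t = 13.299 s / 3600.0 = 0.003694 h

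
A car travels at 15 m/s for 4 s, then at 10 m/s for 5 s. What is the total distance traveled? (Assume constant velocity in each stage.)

d₁ = v₁t₁ = 15 × 4 = 60 m
d₂ = v₂t₂ = 10 × 5 = 50 m
d_total = 60 + 50 = 110 m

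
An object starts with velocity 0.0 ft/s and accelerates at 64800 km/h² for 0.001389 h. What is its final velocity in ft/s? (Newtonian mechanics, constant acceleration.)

v₀ = 0.0 ft/s × 0.3048 = 0.0 m/s
a = 64800 km/h² × 7.716049382716049e-05 = 5.0 m/s²
t = 0.001389 h × 3600.0 = 5.0004 s
v = v₀ + a × t = 0.0 + 5.0 × 5.0004 = 25.002 m/s
v = 25.002 m/s / 0.3048 = 82.03 ft/s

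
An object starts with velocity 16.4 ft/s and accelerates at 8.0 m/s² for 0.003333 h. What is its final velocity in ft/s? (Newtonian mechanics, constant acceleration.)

v₀ = 16.4 ft/s × 0.3048 = 4.99872 m/s
t = 0.003333 h × 3600.0 = 11.9988 s
v = v₀ + a × t = 4.99872 + 8.0 × 11.9988 = 100.989 m/s
v = 100.989 m/s / 0.3048 = 331.3 ft/s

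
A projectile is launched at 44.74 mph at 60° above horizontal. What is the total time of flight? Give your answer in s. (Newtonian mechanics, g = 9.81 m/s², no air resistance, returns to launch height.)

v₀ = 44.74 mph × 0.44704 = 20.0006 m/s
T = 2 × v₀ × sin(θ) / g = 2 × 20.0006 × sin(60°) / 9.81 = 2 × 20.0006 × 0.866025 / 9.81 = 3.531 s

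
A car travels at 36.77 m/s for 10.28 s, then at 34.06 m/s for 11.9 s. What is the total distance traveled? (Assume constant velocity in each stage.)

d₁ = v₁t₁ = 36.77 × 10.28 = 377.9956 m
d₂ = v₂t₂ = 34.06 × 11.9 = 405.314 m
d_total = 377.9956 + 405.314 = 783.31 m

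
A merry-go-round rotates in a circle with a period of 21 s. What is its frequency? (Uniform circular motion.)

f = 1/T = 1/21 = 0.0476 Hz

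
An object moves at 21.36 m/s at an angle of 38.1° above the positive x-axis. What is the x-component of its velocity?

vₓ = v cos(θ) = 21.36 × cos(38.1°) = 16.81 m/s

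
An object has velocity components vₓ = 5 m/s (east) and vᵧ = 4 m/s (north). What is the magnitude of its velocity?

|v| = √(vₓ² + vᵧ²) = √(5² + 4²) = √(41) = 6.4 m/s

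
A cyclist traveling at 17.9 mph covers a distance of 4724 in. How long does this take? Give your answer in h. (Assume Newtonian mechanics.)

d = 4724 in × 0.0254 = 119.99 m
v = 17.9 mph × 0.44704 = 8.00202 m/s
t = d / v = 119.99 / 8.00202 = 14.995 s
t = 14.995 s / 3600.0 = 0.004165 h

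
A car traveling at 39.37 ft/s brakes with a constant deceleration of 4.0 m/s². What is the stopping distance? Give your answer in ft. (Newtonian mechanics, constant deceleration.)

v₀ = 39.37 ft/s × 0.3048 = 11.99998 m/s
d = v₀² / (2a) = 11.99998² / (2 × 4.0) = 143.9995 / 8.0 = 17.99994 m
d = 17.99994 m / 0.3048 = 59.05 ft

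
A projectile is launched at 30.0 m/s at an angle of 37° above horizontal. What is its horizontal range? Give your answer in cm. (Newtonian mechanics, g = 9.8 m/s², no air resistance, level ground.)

R = v₀² × sin(2θ) / g = 30.0² × sin(2 × 37°) / 9.8 = 900.0 × 0.961262 / 9.8 = 88.2792 m
R = 88.2792 m / 0.01 = 8828 cm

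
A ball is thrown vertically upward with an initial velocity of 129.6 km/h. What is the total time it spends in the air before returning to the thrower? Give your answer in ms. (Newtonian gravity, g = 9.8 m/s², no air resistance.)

v₀ = 129.6 km/h × 0.2777777777777778 = 36.0 m/s
t_total = 2 × v₀ / g = 2 × 36.0 / 9.8 = 7.34694 s
t_total = 7.34694 s / 0.001 = 7347 ms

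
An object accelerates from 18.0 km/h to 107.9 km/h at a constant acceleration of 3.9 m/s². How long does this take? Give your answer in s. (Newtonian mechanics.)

v₀ = 18.0 km/h × 0.2777777777777778 = 5.0 m/s
v = 107.9 km/h × 0.2777777777777778 = 29.9722 m/s
t = (v - v₀) / a = (29.9722 - 5.0) / 3.9 = 6.403 s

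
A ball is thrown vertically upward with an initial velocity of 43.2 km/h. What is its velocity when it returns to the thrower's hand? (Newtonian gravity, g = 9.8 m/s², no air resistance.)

By conservation of energy (no air resistance), the ball returns to the throw height with the same speed as launch, but directed downward.
|v_ground| = v₀ = 43.2 km/h
v_ground = 43.2 km/h (downward)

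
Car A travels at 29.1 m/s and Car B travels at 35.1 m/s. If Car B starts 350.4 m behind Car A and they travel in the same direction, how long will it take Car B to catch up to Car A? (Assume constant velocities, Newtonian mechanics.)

Relative speed: v_rel = 35.1 - 29.1 = 6.0 m/s
Time to catch: t = d₀/v_rel = 350.4/6.0 = 58.4 s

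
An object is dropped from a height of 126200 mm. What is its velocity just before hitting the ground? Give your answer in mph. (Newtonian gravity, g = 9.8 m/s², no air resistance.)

h = 126200 mm × 0.001 = 126.2 m
v = √(2gh) = √(2 × 9.8 × 126.2) = 49.7345 m/s
v = 49.7345 m/s / 0.44704 = 111.3 mph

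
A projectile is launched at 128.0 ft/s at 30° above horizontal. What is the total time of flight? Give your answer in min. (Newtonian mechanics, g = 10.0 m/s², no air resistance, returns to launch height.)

v₀ = 128.0 ft/s × 0.3048 = 39.0144 m/s
T = 2 × v₀ × sin(θ) / g = 2 × 39.0144 × sin(30°) / 10.0 = 2 × 39.0144 × 0.5 / 10.0 = 3.90144 s
T = 3.90144 s / 60.0 = 0.06502 min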